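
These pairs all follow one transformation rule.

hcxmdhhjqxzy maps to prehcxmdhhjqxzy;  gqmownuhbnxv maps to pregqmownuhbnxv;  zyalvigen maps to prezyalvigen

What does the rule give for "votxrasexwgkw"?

prevotxrasexwgkw

In each case the input is transformed by: prepend "pre".
So "votxrasexwgkw" becomes "prevotxrasexwgkw".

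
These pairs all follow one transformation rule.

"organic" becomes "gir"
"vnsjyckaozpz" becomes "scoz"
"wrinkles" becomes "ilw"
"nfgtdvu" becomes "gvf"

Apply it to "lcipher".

iec

The pattern: move the first 2 characters to the end (rotate left by 2), then keep one character in every 3, starting at position 1 (positions 1st, 4th, 7th, ...).
Starting from "lcipher": after the first operation, "ipherlc"; after the second, "iec".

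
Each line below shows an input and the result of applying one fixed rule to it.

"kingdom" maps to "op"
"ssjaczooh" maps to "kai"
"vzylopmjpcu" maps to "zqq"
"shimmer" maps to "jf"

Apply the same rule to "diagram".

The pattern: keep one character in every 3, starting at position 3 (positions 3rd, 6th, 9th, ...), then shift every letter 1 place forward in the alphabet (wrapping around).
Applying both steps to "diagram": "aa", then "bb".
(Check on "vzylopmjpcu": → "ypp" → "zqq" ✓)

bb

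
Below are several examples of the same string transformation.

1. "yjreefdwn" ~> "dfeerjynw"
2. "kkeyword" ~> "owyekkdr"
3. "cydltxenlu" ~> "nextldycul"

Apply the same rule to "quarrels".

errauqsl

The pattern: reverse the string, then move the first 2 characters to the end (rotate left by 2).
Working it through for "quarrels": intermediate "slerrauq", final "errauqsl".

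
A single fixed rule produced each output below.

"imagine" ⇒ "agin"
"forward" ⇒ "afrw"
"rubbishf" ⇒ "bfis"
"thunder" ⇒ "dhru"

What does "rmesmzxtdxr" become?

dmrsxz

The rule is to sort the characters into alphabetical order, then keep every other character starting from the first (positions 1st, 3rd, 5th, ...).
On "rmesmzxtdxr" that produces "dmrsxz".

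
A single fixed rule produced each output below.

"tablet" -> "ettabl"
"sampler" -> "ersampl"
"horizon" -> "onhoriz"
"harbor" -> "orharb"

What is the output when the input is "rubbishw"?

Each output is the input with this applied: move the last 2 characters to the front (rotate right by 2).
Applying that to "rubbishw" gives "hwrubbis".

hwrubbis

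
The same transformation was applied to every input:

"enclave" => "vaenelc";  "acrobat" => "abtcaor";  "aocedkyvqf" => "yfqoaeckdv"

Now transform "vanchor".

ohravcn

The rule is to swap each adjacent pair of characters (1↔2, 3↔4, ...), then move the last 3 characters to the front (rotate right by 3).
Working it through for "vanchor": intermediate "avcnohr", final "ohravcn".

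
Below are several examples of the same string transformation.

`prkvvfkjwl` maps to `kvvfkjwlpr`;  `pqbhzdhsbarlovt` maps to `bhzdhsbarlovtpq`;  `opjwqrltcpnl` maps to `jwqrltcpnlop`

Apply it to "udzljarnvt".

Rule — move the first 2 characters to the end (rotate left by 2).
Applying that to "udzljarnvt" gives "zljarnvtud".

zljarnvtud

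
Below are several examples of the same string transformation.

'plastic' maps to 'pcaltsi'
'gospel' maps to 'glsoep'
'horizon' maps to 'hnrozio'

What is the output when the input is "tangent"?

Rule — move the last character to the front, then swap each adjacent pair of characters (1↔2, 3↔4, ...).
Starting from "tangent": after the first operation, "ttangen"; after the second, "ttnaegn".

ttnaegn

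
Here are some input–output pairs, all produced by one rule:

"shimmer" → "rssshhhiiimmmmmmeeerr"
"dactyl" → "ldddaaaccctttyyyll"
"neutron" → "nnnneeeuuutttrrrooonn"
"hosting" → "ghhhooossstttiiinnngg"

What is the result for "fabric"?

cfffaaabbbrrriiicc

What's happening: repeat every character 3 times, then move the last character to the front.
"fabric" → "fffaaabbbrrriiiccc" → "cfffaaabbbrrriiicc".
(Check on "shimmer": → "ssshhhiiimmmmmmeeerrr" → "rssshhhiiimmmmmmeeerr" ✓)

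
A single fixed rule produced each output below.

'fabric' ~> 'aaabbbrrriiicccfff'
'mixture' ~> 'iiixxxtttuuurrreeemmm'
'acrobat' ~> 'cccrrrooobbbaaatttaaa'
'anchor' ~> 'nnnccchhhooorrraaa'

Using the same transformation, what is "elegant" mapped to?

llleeegggaaannnttteee

Each output is the input with this applied: repeat every character 3 times, then move the first 3 characters to the end (rotate left by 3).
For "elegant", step one produces "eeellleeegggaaannnttt"; step two turns that into "llleeegggaaannnttteee".
(Check on "mixture": → "mmmiiixxxtttuuurrreee" → "iiixxxtttuuurrreeemmm" ✓)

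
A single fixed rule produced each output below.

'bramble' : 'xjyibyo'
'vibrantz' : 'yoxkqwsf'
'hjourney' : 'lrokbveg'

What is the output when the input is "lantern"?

kqbokix

The rule is to shift every letter 3 places backward in the alphabet (wrapping around), then move the first 2 characters to the end (rotate left by 2).
"lantern" → "ixkqbok" → "kqbokix".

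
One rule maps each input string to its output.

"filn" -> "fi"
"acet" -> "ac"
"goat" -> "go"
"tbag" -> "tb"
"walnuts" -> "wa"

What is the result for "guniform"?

The rule is to keep only the first 2 characters.
Doing the same to "guniform": "gu".

gu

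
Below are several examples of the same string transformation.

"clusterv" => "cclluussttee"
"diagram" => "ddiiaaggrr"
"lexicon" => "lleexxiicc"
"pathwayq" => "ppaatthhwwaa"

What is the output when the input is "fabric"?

In each case the input is transformed by: delete the last 2 characters, then double every character.
Applying both steps to "fabric": "fabr", then "ffaabbrr".
(Check on "lexicon": → "lexic" → "lleexxiicc" ✓)

ffaabbrr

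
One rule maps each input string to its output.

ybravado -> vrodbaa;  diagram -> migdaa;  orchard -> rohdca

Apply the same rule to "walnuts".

The pattern: sort the characters into reverse alphabetical order, then delete the first character.
Doing the same to "walnuts": "utsnla".

utsnla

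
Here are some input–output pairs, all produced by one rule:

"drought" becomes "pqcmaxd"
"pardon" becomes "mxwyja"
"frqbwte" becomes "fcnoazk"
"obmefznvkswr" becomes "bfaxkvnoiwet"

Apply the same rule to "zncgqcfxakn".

jtwiwlpzlog

The pattern: shift every letter 9 places forward in the alphabet (wrapping around), then move the last 3 characters to the front (rotate right by 3).
On "zncgqcfxakn": the first step gives "iwlpzlogjtw", and the second then gives "jtwiwlpzlog".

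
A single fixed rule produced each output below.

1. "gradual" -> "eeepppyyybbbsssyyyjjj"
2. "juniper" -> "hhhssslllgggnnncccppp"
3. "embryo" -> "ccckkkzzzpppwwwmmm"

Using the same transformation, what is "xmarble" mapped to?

The rule is to shift every letter 2 places backward in the alphabet (wrapping around), then repeat every character 3 times.
For "xmarble" the result is "vvvkkkyyypppzzzjjjccc".
(Check on "juniper": → "hslgncp" → "hhhssslllgggnnncccppp" ✓)

vvvkkkyyypppzzzjjjccc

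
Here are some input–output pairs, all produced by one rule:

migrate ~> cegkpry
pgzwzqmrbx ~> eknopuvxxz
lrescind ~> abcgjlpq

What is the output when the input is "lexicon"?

acgjlmv

Rule — shift every letter 2 places backward in the alphabet (wrapping around), then sort the characters into alphabetical order.
Working it through for "lexicon": intermediate "jcvgaml", final "acgjlmv".
(Check on "pgzwzqmrbx": → "nexuxokpzv" → "eknopuvxxz" ✓)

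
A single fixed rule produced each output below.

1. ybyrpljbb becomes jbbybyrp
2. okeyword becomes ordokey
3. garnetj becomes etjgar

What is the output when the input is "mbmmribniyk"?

In each case the input is transformed by: move the last 3 characters to the front (rotate right by 3), then delete the last character.
On "mbmmribniyk": the first step gives "iykmbmmribn", and the second then gives "iykmbmmrib".
(Check on "garnetj": → "etjgarn" → "etjgar" ✓)

iykmbmmrib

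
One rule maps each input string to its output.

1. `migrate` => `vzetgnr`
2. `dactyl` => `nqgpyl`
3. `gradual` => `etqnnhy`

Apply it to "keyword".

The rule is to swap each adjacent pair of characters (1↔2, 3↔4, ...), then shift every letter 13 places forward in the alphabet (wrapping around) — i.e. ROT13.
For "keyword", step one produces "ekwyrod"; step two turns that into "rxjlebq".

rxjlebq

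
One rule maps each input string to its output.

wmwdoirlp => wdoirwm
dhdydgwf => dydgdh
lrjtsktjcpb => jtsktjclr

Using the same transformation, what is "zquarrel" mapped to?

uarrzq

The rule is to delete the last 2 characters, then move the first 2 characters to the end (rotate left by 2).
Starting from "zquarrel": after the first operation, "zquarr"; after the second, "uarrzq".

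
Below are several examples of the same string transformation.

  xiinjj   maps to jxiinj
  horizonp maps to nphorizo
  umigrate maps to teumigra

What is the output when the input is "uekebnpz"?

pzuekebn

Looking at the pairs, the operation is to swap the front and back halves of the string, then move the first 2 characters to the end (rotate left by 2).
"uekebnpz" → "bnpzueke" → "pzuekebn".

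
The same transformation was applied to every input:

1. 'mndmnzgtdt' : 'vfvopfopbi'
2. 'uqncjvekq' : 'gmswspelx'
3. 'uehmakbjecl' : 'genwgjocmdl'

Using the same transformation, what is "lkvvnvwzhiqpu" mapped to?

srwnmxxpxybjk

The pattern: move the last 3 characters to the front (rotate right by 3), then shift every letter 2 places forward in the alphabet (wrapping around).
Applying both steps to "lkvvnvwzhiqpu": "qpulkvvnvwzhi", then "srwnmxxpxybjk".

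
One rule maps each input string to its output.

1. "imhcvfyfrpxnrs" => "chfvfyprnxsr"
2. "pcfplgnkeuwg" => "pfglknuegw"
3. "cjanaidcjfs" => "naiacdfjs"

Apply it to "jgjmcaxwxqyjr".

Looking at the pairs, the operation is to swap each adjacent pair of characters (1↔2, 3↔4, ...), then delete the first 2 characters.
For "jgjmcaxwxqyjr", step one produces "gjmjacwxqxjyr"; step two turns that into "mjacwxqxjyr".

mjacwxqxjyr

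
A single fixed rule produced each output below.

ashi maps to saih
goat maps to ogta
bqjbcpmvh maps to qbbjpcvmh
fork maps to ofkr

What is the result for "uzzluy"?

zulzyu

The rule is to swap each adjacent pair of characters (1↔2, 3↔4, ...).
Applying that to "uzzluy" gives "zulzyu".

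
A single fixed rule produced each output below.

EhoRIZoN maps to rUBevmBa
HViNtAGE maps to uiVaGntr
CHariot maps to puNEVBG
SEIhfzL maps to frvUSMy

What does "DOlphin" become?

qbYCUVA

The rule is to shift every letter 13 places forward in the alphabet (wrapping around) — i.e. ROT13, then flip the case of every letter.
Working it through for "DOlphin": intermediate "QBycuva", final "qbYCUVA".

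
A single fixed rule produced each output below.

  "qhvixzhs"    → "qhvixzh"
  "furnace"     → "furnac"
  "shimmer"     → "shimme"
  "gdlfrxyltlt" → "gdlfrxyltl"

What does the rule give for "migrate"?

migrat

The rule is to delete the last character.
For "migrate" the result is "migrat".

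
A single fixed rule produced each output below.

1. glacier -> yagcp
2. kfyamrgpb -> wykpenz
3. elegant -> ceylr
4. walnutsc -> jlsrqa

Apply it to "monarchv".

lypaft

Looking at the pairs, the operation is to delete the first 2 characters, then shift every letter 2 places backward in the alphabet (wrapping around).
Applying both steps to "monarchv": "narchv", then "lypaft".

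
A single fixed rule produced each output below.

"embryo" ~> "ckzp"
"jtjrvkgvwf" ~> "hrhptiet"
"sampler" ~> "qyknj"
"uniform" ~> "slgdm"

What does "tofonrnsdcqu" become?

rmdmlplqba

The pattern: shift every letter 2 places backward in the alphabet (wrapping around), then delete the last 2 characters.
Starting from "tofonrnsdcqu": after the first operation, "rmdmlplqbaos"; after the second, "rmdmlplqba".
(Check on "jtjrvkgvwf": → "hrhptietud" → "hrhptiet" ✓)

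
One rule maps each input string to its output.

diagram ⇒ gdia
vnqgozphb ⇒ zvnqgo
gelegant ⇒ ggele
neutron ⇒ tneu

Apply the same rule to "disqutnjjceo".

jdisqutnj

What's happening: delete the last 3 characters, then move the last character to the front.
Working it through for "disqutnjjceo": intermediate "disqutnjj", final "jdisqutnj".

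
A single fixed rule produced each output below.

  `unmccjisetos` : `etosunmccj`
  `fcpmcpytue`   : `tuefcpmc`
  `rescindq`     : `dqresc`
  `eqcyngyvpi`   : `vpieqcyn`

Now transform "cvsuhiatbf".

The transformation: swap the front and back halves of the string, then delete the first 2 characters.
On "cvsuhiatbf": the first step gives "iatbfcvsuh", and the second then gives "tbfcvsuh".
(Check on "fcpmcpytue": → "pytuefcpmc" → "tuefcpmc" ✓)

tbfcvsuh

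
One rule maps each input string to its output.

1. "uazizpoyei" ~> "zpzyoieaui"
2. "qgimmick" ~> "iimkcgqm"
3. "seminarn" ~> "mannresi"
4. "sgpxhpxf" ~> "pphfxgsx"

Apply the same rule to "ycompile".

oipelcym

Rule — swap each adjacent pair of characters (1↔2, 3↔4, ...), then move the first 3 characters to the end (rotate left by 3).
Applying that to "ycompile" gives "oipelcym".
(Check on "uazizpoyei": → "auizpzyoie" → "zpzyoieaui" ✓)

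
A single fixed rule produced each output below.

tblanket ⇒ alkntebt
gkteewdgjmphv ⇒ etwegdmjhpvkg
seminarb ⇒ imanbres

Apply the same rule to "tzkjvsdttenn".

jksvtdetnnzt

Looking at the pairs, the operation is to swap each adjacent pair of characters (1↔2, 3↔4, ...), then move the first 2 characters to the end (rotate left by 2).
On "tzkjvsdttenn": the first step gives "ztjksvtdetnn", and the second then gives "jksvtdetnnzt".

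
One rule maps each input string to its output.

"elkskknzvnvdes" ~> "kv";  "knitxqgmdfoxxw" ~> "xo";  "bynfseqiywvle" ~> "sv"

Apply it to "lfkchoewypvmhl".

hv

The rule is to keep every other character starting from the first (positions 1st, 3rd, 5th, ...), then keep one character in every 3, starting at position 3 (positions 3rd, 6th, 9th, ...).
"lfkchoewypvmhl" → "lkheyvh" → "hv".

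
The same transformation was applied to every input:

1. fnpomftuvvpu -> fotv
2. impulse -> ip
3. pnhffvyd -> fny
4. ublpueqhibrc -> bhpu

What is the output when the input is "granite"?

Looking at the pairs, the operation is to sort the characters into alphabetical order, then keep one character in every 3, starting at position 2 (positions 2nd, 5th, 8th, ...).
Starting from "granite": after the first operation, "aeginrt"; after the second, "en".

en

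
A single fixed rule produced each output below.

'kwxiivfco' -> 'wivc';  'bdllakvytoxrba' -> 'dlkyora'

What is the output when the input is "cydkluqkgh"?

Rule — keep every other character starting from the second (positions 2nd, 4th, 6th, ...).
Applying that to "cydkluqkgh" gives "ykukh".

ykukh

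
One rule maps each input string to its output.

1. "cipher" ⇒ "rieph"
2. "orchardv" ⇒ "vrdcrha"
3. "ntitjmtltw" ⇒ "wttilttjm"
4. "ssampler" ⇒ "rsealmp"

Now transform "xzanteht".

tzhaent

The pattern: take characters alternately from the front and the back (1st, last, 2nd, 2nd-last, ...), then delete the first character.
Doing the same to "xzanteht": "tzhaent".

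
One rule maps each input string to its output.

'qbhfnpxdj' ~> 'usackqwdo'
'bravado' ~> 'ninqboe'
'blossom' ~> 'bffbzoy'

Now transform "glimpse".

The pattern: move the first 2 characters to the end (rotate left by 2), then shift every letter 13 places forward in the alphabet (wrapping around) — i.e. ROT13.
Starting from "glimpse": after the first operation, "impsegl"; after the second, "vzcfrty".

vzcfrty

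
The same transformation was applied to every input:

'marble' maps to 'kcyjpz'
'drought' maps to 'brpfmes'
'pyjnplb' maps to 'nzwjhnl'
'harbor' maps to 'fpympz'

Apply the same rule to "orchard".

mbppayf

In each case the input is transformed by: take characters alternately from the front and the back (1st, last, 2nd, 2nd-last, ...), then shift every letter 2 places backward in the alphabet (wrapping around).
Starting from "orchard": after the first operation, "odrrcah"; after the second, "mbppayf".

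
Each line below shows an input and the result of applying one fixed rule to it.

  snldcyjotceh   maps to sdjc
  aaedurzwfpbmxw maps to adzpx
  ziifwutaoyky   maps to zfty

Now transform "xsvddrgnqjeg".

The rule is to keep one character in every 3, starting at position 1 (positions 1st, 4th, 7th, ...).
So "xsvddrgnqjeg" becomes "xdgj".

xdgj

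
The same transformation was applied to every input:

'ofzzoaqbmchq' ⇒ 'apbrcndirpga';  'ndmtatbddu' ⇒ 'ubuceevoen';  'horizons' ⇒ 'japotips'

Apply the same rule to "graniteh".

ojufihsb

The rule is to move the first 3 characters to the end (rotate left by 3), then shift every letter 1 place forward in the alphabet (wrapping around).
So "graniteh" becomes "ojufihsb".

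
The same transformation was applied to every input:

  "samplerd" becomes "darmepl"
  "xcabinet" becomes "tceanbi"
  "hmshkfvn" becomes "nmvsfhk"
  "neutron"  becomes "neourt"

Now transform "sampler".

raemlp

The rule is to take characters alternately from the front and the back (1st, last, 2nd, 2nd-last, ...), then delete the first character.
For "sampler", step one produces "sraemlp"; step two turns that into "raemlp".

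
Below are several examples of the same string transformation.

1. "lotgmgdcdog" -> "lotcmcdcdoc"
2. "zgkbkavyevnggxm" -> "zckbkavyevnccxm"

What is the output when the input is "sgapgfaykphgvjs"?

The pattern: replace every "g" with "c".
"sgapgfaykphgvjs" → "scapcfaykphcvjs".

scapcfaykphcvjs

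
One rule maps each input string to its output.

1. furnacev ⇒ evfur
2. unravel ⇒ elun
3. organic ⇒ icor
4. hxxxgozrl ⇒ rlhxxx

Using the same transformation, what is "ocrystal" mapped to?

alocr

Looking at the pairs, the operation is to move the last 2 characters to the front (rotate right by 2), then delete the last 3 characters.
For "ocrystal", step one produces "alocryst"; step two turns that into "alocr".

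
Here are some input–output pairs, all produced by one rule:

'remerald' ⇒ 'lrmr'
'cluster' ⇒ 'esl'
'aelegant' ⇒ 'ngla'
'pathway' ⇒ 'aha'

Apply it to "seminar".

aie

Rule — reverse the string, then keep every other character starting from the second (positions 2nd, 4th, 6th, ...).
Applying both steps to "seminar": "ranimes", then "aie".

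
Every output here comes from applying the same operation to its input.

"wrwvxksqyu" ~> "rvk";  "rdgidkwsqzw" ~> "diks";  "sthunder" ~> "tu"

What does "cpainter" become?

pi

Looking at the pairs, the operation is to delete the last 3 characters, then keep every other character starting from the second (positions 2nd, 4th, 6th, ...).
Applying both steps to "cpainter": "cpain", then "pi".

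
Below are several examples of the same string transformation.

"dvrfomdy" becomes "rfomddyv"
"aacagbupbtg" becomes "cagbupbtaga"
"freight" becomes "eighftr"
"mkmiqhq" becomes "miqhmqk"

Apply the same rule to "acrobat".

robaatc

In each case the input is transformed by: swap the first and last characters, then move the first 2 characters to the end (rotate left by 2).
Starting from "acrobat": after the first operation, "tcrobaa"; after the second, "robaatc".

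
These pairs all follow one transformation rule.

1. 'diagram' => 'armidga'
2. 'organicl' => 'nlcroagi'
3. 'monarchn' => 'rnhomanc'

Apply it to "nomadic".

In each case the input is transformed by: swap each adjacent pair of characters (1↔2, 3↔4, ...), then move the last 3 characters to the front (rotate right by 3).
Applying both steps to "nomadic": "onamidc", then "idconam".
(Check on "organicl": → "roaginlc" → "nlcroagi" ✓)

idconam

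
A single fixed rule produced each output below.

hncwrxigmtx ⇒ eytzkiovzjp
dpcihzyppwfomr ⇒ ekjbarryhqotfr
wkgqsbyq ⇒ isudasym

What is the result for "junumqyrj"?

Rule — shift every letter 2 places forward in the alphabet (wrapping around), then move the first 2 characters to the end (rotate left by 2).
Working it through for "junumqyrj": intermediate "lwpwosatl", final "pwosatllw".

pwosatllw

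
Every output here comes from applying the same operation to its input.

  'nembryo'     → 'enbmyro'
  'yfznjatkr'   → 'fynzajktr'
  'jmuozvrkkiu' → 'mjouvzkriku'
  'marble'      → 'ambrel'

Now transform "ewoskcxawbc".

The pattern: swap each adjacent pair of characters (1↔2, 3↔4, ...).
"ewoskcxawbc" → "wesockaxbwc".

wesockaxbwc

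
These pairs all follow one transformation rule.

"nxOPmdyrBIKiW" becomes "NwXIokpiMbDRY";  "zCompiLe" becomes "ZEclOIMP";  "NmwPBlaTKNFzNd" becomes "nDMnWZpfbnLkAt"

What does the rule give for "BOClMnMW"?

bwomcNLm

What's happening: take characters alternately from the front and the back (1st, last, 2nd, 2nd-last, ...), then flip the case of every letter.
Working it through for "BOClMnMW": intermediate "BWOMCnlM", final "bwomcNLm".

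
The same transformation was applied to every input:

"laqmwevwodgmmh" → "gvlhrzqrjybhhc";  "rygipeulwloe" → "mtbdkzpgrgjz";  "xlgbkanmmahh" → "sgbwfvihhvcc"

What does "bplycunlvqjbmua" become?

Looking at the pairs, the operation is to shift every letter 5 places backward in the alphabet (wrapping around).
On "bplycunlvqjbmua" that produces "wkgtxpigqlewhpv".

wkgtxpigqlewhpv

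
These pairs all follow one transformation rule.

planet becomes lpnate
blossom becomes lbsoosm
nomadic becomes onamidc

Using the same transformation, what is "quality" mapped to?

The transformation: swap each adjacent pair of characters (1↔2, 3↔4, ...).
So "quality" becomes "uqlatiy".

uqlatiy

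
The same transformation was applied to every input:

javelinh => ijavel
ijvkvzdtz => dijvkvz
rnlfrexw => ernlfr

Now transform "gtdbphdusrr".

sgtdbphdu

The transformation: delete the last 2 characters, then move the last character to the front.
On "gtdbphdusrr": the first step gives "gtdbphdus", and the second then gives "sgtdbphdu".
(Check on "javelinh": → "javeli" → "ijavel" ✓)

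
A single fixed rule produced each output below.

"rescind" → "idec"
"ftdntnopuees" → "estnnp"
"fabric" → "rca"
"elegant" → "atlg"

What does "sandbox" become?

bxad

Looking at the pairs, the operation is to move the last 3 characters to the front (rotate right by 3), then keep every other character starting from the first (positions 1st, 3rd, 5th, ...).
For "sandbox" the result is "bxad".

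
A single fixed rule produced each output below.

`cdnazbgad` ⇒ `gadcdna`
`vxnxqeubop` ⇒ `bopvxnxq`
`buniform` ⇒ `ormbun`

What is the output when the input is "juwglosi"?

osijuw

The pattern: move the last 3 characters to the front (rotate right by 3), then delete the last 2 characters.
Starting from "juwglosi": after the first operation, "osijuwgl"; after the second, "osijuw".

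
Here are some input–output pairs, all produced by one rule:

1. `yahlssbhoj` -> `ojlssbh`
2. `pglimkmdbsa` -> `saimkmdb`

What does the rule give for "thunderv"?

rvnde

Looking at the pairs, the operation is to delete the first 3 characters, then move the last 2 characters to the front (rotate right by 2).
On "thunderv": the first step gives "nderv", and the second then gives "rvnde".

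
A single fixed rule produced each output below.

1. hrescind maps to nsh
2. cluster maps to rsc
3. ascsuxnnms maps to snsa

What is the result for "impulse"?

Looking at the pairs, the operation is to keep one character in every 3, starting at position 1 (positions 1st, 4th, 7th, ...), then reverse the string.
Starting from "impulse": after the first operation, "iue"; after the second, "eui".
(Check on "hrescind": → "hsn" → "nsh" ✓)

eui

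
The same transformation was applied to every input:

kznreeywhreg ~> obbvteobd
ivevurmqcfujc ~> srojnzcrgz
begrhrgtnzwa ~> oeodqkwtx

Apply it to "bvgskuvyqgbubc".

Looking at the pairs, the operation is to delete the first 3 characters, then shift every letter 3 places backward in the alphabet (wrapping around).
Starting from "bvgskuvyqgbubc": after the first operation, "skuvyqgbubc"; after the second, "phrsvndyryz".
(Check on "ivevurmqcfujc": → "vurmqcfujc" → "srojnzcrgz" ✓)

phrsvndyryz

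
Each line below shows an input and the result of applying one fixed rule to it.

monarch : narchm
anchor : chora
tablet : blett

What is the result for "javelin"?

The transformation: move the first character to the end, then delete the first character.
"javelin" → "avelinj" → "velinj".
(Check on "anchor": → "nchora" → "chora" ✓)

velinj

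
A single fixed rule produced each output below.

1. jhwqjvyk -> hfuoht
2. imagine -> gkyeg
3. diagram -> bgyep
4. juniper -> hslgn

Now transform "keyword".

icwum

In each case the input is transformed by: delete the last 2 characters, then shift every letter 2 places backward in the alphabet (wrapping around).
"keyword" → "keywo" → "icwum".
(Check on "juniper": → "junip" → "hslgn" ✓)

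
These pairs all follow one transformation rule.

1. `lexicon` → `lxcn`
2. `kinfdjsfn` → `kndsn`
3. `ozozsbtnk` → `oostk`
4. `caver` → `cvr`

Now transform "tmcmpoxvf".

What's happening: keep every other character starting from the first (positions 1st, 3rd, 5th, ...).
Doing the same to "tmcmpoxvf": "tcpxf".

tcpxf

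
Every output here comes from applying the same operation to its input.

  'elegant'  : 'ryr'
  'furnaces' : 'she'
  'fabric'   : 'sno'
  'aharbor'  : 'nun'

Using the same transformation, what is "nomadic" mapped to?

abz

Looking at the pairs, the operation is to shift every letter 13 places forward in the alphabet (wrapping around) — i.e. ROT13, then keep only the first 3 characters.
Applying both steps to "nomadic": "abznqvp", then "abz".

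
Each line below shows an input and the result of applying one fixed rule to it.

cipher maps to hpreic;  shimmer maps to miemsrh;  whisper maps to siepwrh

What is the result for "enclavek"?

In each case the input is transformed by: move the first 2 characters to the end (rotate left by 2), then swap each adjacent pair of characters (1↔2, 3↔4, ...).
For "enclavek", step one produces "claveken"; step two turns that into "lcvakene".

lcvakene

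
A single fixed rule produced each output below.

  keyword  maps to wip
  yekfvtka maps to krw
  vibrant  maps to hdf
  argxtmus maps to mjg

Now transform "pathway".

btk

Rule — keep one character in every 3, starting at position 1 (positions 1st, 4th, 7th, ...), then shift every letter 12 places forward in the alphabet (wrapping around).
For "pathway" the result is "btk".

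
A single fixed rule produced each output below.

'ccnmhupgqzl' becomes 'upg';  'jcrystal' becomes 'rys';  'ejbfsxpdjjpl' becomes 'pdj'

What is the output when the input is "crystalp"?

yst

The transformation: delete the last 3 characters, then keep only the last 3 characters.
Applying both steps to "crystalp": "cryst", then "yst".
(Check on "ejbfsxpdjjpl": → "ejbfsxpdj" → "pdj" ✓)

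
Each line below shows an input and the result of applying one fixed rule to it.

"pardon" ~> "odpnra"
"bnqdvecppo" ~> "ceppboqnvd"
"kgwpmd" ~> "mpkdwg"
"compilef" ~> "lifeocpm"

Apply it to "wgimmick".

imkcgwmi

The pattern: swap the front and back halves of the string, then swap each adjacent pair of characters (1↔2, 3↔4, ...).
Applying both steps to "wgimmick": "mickwgim", then "imkcgwmi".
(Check on "compilef": → "ilefcomp" → "lifeocpm" ✓)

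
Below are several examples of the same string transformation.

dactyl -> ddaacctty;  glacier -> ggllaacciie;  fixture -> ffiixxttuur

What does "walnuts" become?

wwaallnnuut

Each output is the input with this applied: double every character, then delete the last 3 characters.
So "walnuts" becomes "wwaallnnuut".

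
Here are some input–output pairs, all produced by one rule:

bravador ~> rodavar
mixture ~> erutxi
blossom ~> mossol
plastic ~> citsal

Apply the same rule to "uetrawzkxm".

What's happening: delete the first character, then reverse the string.
Starting from "uetrawzkxm": after the first operation, "etrawzkxm"; after the second, "mxkzwarte".

mxkzwarte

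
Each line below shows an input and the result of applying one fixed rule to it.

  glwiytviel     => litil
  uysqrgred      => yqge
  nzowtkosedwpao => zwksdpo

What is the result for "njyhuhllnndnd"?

jhhlnn

What's happening: keep every other character starting from the second (positions 2nd, 4th, 6th, ...).
On "njyhuhllnndnd" that produces "jhhlnn".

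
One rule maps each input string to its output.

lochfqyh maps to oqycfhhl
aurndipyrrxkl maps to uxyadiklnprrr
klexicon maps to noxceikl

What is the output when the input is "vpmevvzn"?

Rule — sort the characters into alphabetical order, then move the last 3 characters to the front (rotate right by 3).
"vpmevvzn" → "emnpvvvz" → "vvzemnpv".
(Check on "klexicon": → "ceiklnox" → "noxceikl" ✓)

vvzemnpv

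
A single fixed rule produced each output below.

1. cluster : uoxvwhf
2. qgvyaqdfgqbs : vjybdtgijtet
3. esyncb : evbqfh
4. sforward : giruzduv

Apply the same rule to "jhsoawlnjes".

vkvrdzoqmhm

What's happening: swap the first and last characters, then shift every letter 3 places forward in the alphabet (wrapping around).
"jhsoawlnjes" → "shsoawlnjej" → "vkvrdzoqmhm".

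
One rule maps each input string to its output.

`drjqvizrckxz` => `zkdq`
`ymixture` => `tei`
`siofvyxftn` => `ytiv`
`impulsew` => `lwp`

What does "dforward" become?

The pattern: swap the front and back halves of the string, then keep one character in every 3, starting at position 1 (positions 1st, 4th, 7th, ...).
For "dforward", step one produces "warddfor"; step two turns that into "wdo".

wdo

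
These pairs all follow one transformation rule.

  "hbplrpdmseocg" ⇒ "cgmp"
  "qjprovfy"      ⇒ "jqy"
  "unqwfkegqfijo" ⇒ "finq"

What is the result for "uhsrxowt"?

otx

The rule is to sort the characters into alphabetical order, then keep one character in every 3, starting at position 2 (positions 2nd, 5th, 8th, ...).
For "uhsrxowt", step one produces "horstuwx"; step two turns that into "otx".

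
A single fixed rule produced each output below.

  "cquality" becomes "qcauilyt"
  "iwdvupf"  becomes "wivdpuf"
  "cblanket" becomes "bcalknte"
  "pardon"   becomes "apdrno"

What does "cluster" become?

Each output is the input with this applied: swap each adjacent pair of characters (1↔2, 3↔4, ...).
"cluster" → "lcsuetr".

lcsuetr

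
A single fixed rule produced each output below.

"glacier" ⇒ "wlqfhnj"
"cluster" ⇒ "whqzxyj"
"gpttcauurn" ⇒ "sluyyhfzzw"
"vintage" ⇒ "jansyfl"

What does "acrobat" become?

Rule — move the last character to the front, then shift every letter 5 places forward in the alphabet (wrapping around).
Starting from "acrobat": after the first operation, "tacroba"; after the second, "yfhwtgf".

yfhwtgf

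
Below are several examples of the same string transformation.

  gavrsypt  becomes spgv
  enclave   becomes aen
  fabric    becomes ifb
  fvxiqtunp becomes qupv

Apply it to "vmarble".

The pattern: move the first 3 characters to the end (rotate left by 3), then keep every other character starting from the second (positions 2nd, 4th, 6th, ...).
For "vmarble", step one produces "rblevma"; step two turns that into "bem".
(Check on "fvxiqtunp": → "iqtunpfvx" → "qupv" ✓)

bem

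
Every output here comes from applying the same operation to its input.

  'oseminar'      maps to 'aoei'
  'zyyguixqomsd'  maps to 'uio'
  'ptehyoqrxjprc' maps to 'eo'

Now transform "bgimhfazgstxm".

ia

What's happening: move the last 2 characters to the front (rotate right by 2), then keep only the vowels.
Working it through for "bgimhfazgstxm": intermediate "xmbgimhfazgst", final "ia".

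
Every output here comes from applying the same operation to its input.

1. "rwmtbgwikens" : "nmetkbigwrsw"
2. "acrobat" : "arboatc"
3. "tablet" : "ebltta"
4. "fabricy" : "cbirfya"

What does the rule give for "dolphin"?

Each output is the input with this applied: take characters alternately from the front and the back (1st, last, 2nd, 2nd-last, ...), then move the first 3 characters to the end (rotate left by 3).
Starting from "dolphin": after the first operation, "dnoilhp"; after the second, "ilhpdno".

ilhpdno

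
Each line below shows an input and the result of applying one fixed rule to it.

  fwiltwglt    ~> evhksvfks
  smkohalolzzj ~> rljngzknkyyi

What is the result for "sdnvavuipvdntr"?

The rule is to shift every letter 1 place backward in the alphabet (wrapping around).
For "sdnvavuipvdntr" the result is "rcmuzuthoucmsq".

rcmuzuthoucmsq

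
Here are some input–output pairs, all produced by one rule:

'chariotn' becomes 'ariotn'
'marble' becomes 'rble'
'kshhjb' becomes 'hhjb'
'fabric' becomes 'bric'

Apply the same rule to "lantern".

ntern

In each case the input is transformed by: delete the first 2 characters.
Doing the same to "lantern": "ntern".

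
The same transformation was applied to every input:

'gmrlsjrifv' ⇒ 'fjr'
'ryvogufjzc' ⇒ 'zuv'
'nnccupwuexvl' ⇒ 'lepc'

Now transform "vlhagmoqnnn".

nmh

The rule is to keep one character in every 3, starting at position 3 (positions 3rd, 6th, 9th, ...), then reverse the string.
"vlhagmoqnnn" → "hmn" → "nmh".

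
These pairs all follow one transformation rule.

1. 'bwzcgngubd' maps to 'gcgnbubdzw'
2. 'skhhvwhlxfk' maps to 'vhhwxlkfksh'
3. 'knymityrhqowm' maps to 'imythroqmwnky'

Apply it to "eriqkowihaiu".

kqwohiiaeuir

The rule is to move the first 3 characters to the end (rotate left by 3), then swap each adjacent pair of characters (1↔2, 3↔4, ...).
For "eriqkowihaiu", step one produces "qkowihaiueri"; step two turns that into "kqwohiiaeuir".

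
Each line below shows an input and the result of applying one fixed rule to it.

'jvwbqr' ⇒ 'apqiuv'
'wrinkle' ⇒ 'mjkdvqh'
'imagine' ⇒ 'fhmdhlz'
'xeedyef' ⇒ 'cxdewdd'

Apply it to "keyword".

Looking at the pairs, the operation is to move the first 3 characters to the end (rotate left by 3), then shift every letter 1 place backward in the alphabet (wrapping around).
"keyword" → "wordkey" → "vnqcjdx".

vnqcjdx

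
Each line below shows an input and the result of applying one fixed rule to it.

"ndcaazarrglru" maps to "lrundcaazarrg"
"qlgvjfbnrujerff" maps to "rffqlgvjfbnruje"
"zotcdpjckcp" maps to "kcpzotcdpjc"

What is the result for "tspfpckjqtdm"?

tdmtspfpckjq

Each output is the input with this applied: move the last 3 characters to the front (rotate right by 3).
Applying that to "tspfpckjqtdm" gives "tdmtspfpckjq".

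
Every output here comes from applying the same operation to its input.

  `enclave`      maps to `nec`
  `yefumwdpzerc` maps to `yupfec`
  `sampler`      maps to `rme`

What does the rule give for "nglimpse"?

pmie

In each case the input is transformed by: sort the characters into reverse alphabetical order, then keep every other character starting from the second (positions 2nd, 4th, 6th, ...).
Applying both steps to "nglimpse": "spnmlige", then "pmie".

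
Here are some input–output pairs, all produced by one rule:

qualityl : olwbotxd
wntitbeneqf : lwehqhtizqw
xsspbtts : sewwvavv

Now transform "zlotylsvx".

wbovyacor

In each case the input is transformed by: shift every letter 3 places forward in the alphabet (wrapping around), then move the first 3 characters to the end (rotate left by 3).
"zlotylsvx" → "corwbovya" → "wbovyacor".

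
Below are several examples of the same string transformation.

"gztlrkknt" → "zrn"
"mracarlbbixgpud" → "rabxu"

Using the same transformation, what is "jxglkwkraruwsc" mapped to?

xkruc

Each output is the input with this applied: keep one character in every 3, starting at position 2 (positions 2nd, 5th, 8th, ...).
On "jxglkwkraruwsc" that produces "xkruc".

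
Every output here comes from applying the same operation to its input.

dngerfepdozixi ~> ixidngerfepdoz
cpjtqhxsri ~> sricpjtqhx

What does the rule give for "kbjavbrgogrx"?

grxkbjavbrgo

The pattern: move the last 3 characters to the front (rotate right by 3).
Doing the same to "kbjavbrgogrx": "grxkbjavbrgo".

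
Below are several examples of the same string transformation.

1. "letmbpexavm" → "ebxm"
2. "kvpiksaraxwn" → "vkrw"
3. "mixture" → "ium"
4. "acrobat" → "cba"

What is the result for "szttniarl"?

znr

Rule — move the first character to the end, then keep one character in every 3, starting at position 1 (positions 1st, 4th, 7th, ...).
"szttniarl" → "zttniarls" → "znr".
(Check on "acrobat": → "crobata" → "cba" ✓)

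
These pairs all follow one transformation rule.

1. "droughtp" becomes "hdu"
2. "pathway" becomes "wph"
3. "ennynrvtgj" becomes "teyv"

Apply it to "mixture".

What's happening: move the last 3 characters to the front (rotate right by 3), then keep one character in every 3, starting at position 1 (positions 1st, 4th, 7th, ...).
So "mixture" becomes "umt".
(Check on "pathway": → "waypath" → "wph" ✓)

umt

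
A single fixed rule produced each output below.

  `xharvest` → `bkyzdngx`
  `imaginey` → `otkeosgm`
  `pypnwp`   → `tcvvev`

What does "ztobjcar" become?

The transformation: shift every letter 6 places forward in the alphabet (wrapping around), then swap the front and back halves of the string.
Working it through for "ztobjcar": intermediate "fzuhpigx", final "pigxfzuh".

pigxfzuh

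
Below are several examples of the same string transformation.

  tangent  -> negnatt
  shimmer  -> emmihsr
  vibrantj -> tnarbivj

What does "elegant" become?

nagelet

Each output is the input with this applied: reverse the string, then move the first character to the end.
For "elegant", step one produces "tnagele"; step two turns that into "nagelet".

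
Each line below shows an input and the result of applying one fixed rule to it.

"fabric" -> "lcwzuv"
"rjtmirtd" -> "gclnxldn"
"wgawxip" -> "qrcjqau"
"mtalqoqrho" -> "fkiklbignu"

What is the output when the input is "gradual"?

The pattern: move the first 3 characters to the end (rotate left by 3), then shift every letter 6 places backward in the alphabet (wrapping around).
"gradual" → "xoufalu".

xoufalu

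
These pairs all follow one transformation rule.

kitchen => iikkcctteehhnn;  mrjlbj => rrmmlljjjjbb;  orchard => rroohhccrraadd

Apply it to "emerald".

Rule — swap each adjacent pair of characters (1↔2, 3↔4, ...), then double every character.
So "emerald" becomes "mmeerreellaadd".

mmeerreellaadd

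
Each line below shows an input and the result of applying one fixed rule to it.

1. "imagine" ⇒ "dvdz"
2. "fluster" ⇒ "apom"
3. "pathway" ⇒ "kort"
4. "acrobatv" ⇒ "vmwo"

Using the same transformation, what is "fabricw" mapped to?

What's happening: keep every other character starting from the first (positions 1st, 3rd, 5th, ...), then shift every letter 5 places backward in the alphabet (wrapping around).
So "fabricw" becomes "awdr".

awdr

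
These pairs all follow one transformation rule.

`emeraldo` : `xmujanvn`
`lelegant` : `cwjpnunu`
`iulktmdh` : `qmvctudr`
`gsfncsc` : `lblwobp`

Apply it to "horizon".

wxiraxq

The transformation: shift every letter 9 places forward in the alphabet (wrapping around), then reverse the string.
For "horizon", step one produces "qxarixw"; step two turns that into "wxiraxq".
(Check on "gsfncsc": → "pbowlbl" → "lblwobp" ✓)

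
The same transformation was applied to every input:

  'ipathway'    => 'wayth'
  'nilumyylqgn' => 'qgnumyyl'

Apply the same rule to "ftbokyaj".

yajok

Looking at the pairs, the operation is to delete the first 3 characters, then move the last 3 characters to the front (rotate right by 3).
Starting from "ftbokyaj": after the first operation, "okyaj"; after the second, "yajok".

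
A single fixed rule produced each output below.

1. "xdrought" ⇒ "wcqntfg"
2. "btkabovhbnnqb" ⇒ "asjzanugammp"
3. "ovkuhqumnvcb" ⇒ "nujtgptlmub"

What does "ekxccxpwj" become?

What's happening: delete the last character, then shift every letter 1 place backward in the alphabet (wrapping around).
For "ekxccxpwj", step one produces "ekxccxpw"; step two turns that into "djwbbwov".
(Check on "btkabovhbnnqb": → "btkabovhbnnq" → "asjzanugammp" ✓)

djwbbwov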